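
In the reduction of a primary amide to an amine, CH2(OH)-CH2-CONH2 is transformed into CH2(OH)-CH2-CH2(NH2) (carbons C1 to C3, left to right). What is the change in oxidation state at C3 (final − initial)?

-4

Before: C3 has 1 bond to C, 2 bonds to O, 1 bond to N → oxidation state +3.
After: C3 has 1 bond to C, 2 bonds to H, 1 bond to N → oxidation state -1.
Δ = -1 − (+3) = -4, so this is a reduction at C3.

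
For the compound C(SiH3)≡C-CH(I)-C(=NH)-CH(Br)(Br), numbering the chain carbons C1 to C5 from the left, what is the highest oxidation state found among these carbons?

+2

Tallying each carbon's bonds:
C1: 3C, 1Si → 0 − 1 = -1
C2: 4C → 0 = 0
C3: 2C, 1H, 1I → 0 − 1 + 1 = 0
C4: 2C, 2N → 0 + 2 = +2
C5: 1C, 1H, 2Br → 0 − 1 + 2 = +1
The highest value is +2.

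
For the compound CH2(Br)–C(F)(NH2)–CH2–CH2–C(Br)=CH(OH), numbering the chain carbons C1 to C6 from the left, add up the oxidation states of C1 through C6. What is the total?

Tallying each carbon's bonds:
C1: 1C, 2H, 1Br → 0 − 2 + 1 = -1
C2: 2C, 1N, 1F → 0 + 1 + 1 = +2
C3: 2C, 2H → 0 − 2 = -2
C4: 2C, 2H → 0 − 2 = -2
C5: 3C, 1Br → 0 + 1 = +1
C6: 2C, 1H, 1O → 0 − 1 + 1 = 0
Sum = -1 + 2 − 2 − 2 + 1 + 0 = -2.

-2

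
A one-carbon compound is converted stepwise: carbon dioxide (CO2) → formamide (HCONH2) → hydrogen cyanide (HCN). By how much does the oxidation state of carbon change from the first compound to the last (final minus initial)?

Carbon oxidation states along the series — carbon dioxide: +4, formamide: +2, hydrogen cyanide: +2.
Net change = +2 − (+4) = -2.

-2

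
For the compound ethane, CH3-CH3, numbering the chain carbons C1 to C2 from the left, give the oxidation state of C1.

-3

Each bond to a more electronegative atom (O, N, halogen) counts +1, each bond to a less electronegative atom (H, metal, B, Si) counts −1, and each C–C bond counts 0.
C1 has one bond to H (-1), one bond to H (-1), one bond to H (-1), one bond to C (0).
Oxidation state = -1 − 1 − 1 + 0 = -3.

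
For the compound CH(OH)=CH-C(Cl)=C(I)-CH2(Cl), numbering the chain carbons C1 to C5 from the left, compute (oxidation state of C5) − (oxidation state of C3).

C5: 1C, 2H, 1Cl → 0 − 2 + 1 = -1
C3: 3C, 1Cl → 0 + 1 = +1
Difference: -1 − (+1) = -2.

-2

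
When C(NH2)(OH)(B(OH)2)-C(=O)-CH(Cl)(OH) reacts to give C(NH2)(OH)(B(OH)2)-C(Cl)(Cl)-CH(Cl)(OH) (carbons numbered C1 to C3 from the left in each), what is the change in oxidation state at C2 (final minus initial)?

0

Before: C2 has 2 bonds to C, 2 bonds to O → oxidation state +2.
After: C2 has 2 bonds to C, 2 bonds to Cl → oxidation state +2.
Δ = +2 − (+2) = 0, so no net redox change at C2.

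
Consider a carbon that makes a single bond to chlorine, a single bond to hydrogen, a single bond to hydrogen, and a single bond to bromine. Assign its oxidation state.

0

Each bond to a more electronegative atom (O, N, halogen) counts +1, each bond to a less electronegative atom (H, metal, B, Si) counts −1, and each C–C bond counts 0.
The carbon has one bond to H (-1), one bond to Cl (+1), one bond to Br (+1), one bond to H (-1).
Oxidation state = -1 + 1 + 1 − 1 = 0.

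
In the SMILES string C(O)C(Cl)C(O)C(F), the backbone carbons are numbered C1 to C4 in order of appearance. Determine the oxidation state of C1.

-1

C1 has one bond to C (0), one bond to H (-1), one bond to O (+1), one bond to H (-1).
Oxidation state = 0 − 1 + 1 − 1 = -1.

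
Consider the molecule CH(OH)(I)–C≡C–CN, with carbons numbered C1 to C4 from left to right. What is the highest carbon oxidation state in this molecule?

+3

Bonds to more-electronegative neighbours contribute +1 each, bonds to H or metals contribute −1 each, and C–C bonds contribute 0. Tallying each carbon:
C1: 1C, 1H, 1O, 1I → 0 − 1 + 1 + 1 = +1
C2: 4C → 0 = 0
C3: 4C → 0 = 0
C4: 1C, 3N → 0 + 3 = +3
The highest value is +3.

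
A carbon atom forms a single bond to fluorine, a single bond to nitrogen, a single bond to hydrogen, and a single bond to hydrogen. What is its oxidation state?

The carbon has one bond to F (+1), one bond to H (-1), one bond to H (-1), one bond to N (+1).
Oxidation state = +1 − 1 − 1 + 1 = 0.

0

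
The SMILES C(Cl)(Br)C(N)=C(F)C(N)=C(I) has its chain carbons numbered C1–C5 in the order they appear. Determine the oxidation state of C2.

+1

Assign +1 per bond to O/N/halogen, −1 per bond to H or an electropositive element, and 0 per bond to carbon.
C2 has one bond to C (0), a double bond to C (2×0 = 0), one bond to N (+1).
Oxidation state = 0 + 0 + 1 = +1.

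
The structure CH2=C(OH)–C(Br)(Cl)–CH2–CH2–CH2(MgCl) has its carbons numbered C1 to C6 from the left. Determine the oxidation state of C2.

+1

Each bond to a more electronegative atom (O, N, halogen) counts +1, each bond to a less electronegative atom (H, metal, B, Si) counts −1, and each C–C bond counts 0.
C2 has a double bond to C (2×0 = 0), one bond to C (0), one bond to O (+1).
Oxidation state = 0 + 0 + 1 = +1.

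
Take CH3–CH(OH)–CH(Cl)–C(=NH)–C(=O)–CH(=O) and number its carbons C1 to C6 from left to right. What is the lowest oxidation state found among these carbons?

-3

Each bond to a more electronegative atom (O, N, halogen) counts +1, each bond to a less electronegative atom (H, metal, B, Si) counts −1, and each C–C bond counts 0. Tallying each carbon:
C1: 1C, 3H → 0 − 3 = -3
C2: 2C, 1H, 1O → 0 − 1 + 1 = 0
C3: 2C, 1H, 1Cl → 0 − 1 + 1 = 0
C4: 2C, 2N → 0 + 2 = +2
C5: 2C, 2O → 0 + 2 = +2
C6: 1C, 1H, 2O → 0 − 1 + 2 = +1
The lowest value is -3.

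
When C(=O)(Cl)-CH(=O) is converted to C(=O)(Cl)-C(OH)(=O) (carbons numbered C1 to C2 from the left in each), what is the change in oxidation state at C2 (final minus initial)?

+2

Before: C2 has 1 bond to C, 1 bond to H, 2 bonds to O → oxidation state +1.
After: C2 has 1 bond to C, 3 bonds to O → oxidation state +3.
Δ = +3 − (+1) = +2, so this is an oxidation at C2.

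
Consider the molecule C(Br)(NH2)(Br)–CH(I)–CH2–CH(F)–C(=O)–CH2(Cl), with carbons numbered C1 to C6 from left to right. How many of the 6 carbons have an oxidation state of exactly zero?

2

Tallying each carbon's bonds:
C1: 1C, 1N, 2Br → 0 + 1 + 2 = +3
C2: 2C, 1H, 1I → 0 − 1 + 1 = 0
C3: 2C, 2H → 0 − 2 = -2
C4: 2C, 1H, 1F → 0 − 1 + 1 = 0
C5: 2C, 2O → 0 + 2 = +2
C6: 1C, 2H, 1Cl → 0 − 2 + 1 = -1
2 carbons (C2, C4) meet the condition.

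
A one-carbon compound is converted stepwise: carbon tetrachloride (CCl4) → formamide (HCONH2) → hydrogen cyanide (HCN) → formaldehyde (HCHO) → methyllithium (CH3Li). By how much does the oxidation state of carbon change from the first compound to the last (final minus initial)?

Carbon oxidation states along the series — carbon tetrachloride: +4, formamide: +2, hydrogen cyanide: +2, formaldehyde: 0, methyllithium: -4.
Net change = -4 − (+4) = -8.

-8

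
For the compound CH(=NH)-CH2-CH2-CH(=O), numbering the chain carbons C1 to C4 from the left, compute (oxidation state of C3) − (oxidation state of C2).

0

C3: 2C, 2H → 0 − 2 = -2
C2: 2C, 2H → 0 − 2 = -2
Difference: -2 − (-2) = 0.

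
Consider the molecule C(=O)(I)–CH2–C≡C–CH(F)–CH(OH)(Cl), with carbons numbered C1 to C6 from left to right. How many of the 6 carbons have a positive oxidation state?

Each bond to a more electronegative atom (O, N, halogen) counts +1, each bond to a less electronegative atom (H, metal, B, Si) counts −1, and each C–C bond counts 0. Tallying each carbon:
C1: 1C, 2O, 1I → 0 + 2 + 1 = +3
C2: 2C, 2H → 0 − 2 = -2
C3: 4C → 0 = 0
C4: 4C → 0 = 0
C5: 2C, 1H, 1F → 0 − 1 + 1 = 0
C6: 1C, 1H, 1O, 1Cl → 0 − 1 + 1 + 1 = +1
2 carbons (C1, C6) meet the condition.

2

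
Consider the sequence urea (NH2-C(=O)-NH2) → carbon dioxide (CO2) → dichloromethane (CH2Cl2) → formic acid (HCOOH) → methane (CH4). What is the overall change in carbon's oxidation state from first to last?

-8

Carbon oxidation states along the series — urea: +4, carbon dioxide: +4, dichloromethane: 0, formic acid: +2, methane: -4.
Net change = -4 − (+4) = -8.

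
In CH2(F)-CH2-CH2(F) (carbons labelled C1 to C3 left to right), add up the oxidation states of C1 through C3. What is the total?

-4

Assign +1 per bond to O/N/halogen, −1 per bond to H or an electropositive element, and 0 per bond to carbon. Tallying each carbon:
C1: 1C, 2H, 1F → 0 − 2 + 1 = -1
C2: 2C, 2H → 0 − 2 = -2
C3: 1C, 2H, 1F → 0 − 2 + 1 = -1
Sum = -1 − 2 − 1 = -4.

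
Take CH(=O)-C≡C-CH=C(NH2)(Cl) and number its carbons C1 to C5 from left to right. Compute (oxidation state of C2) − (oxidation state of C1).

C2: 4C → 0 = 0
C1: 1C, 1H, 2O → 0 − 1 + 2 = +1
Difference: 0 − (+1) = -1.

-1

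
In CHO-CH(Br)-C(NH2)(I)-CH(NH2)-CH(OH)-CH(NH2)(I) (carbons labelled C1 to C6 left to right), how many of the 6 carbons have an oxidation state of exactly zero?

3

Each bond to a more electronegative atom (O, N, halogen) counts +1, each bond to a less electronegative atom (H, metal, B, Si) counts −1, and each C–C bond counts 0. Tallying each carbon:
C1: 1C, 1H, 2O → 0 − 1 + 2 = +1
C2: 2C, 1H, 1Br → 0 − 1 + 1 = 0
C3: 2C, 1N, 1I → 0 + 1 + 1 = +2
C4: 2C, 1H, 1N → 0 − 1 + 1 = 0
C5: 2C, 1H, 1O → 0 − 1 + 1 = 0
C6: 1C, 1H, 1N, 1I → 0 − 1 + 1 + 1 = +1
3 carbons (C2, C4, C5) meet the condition.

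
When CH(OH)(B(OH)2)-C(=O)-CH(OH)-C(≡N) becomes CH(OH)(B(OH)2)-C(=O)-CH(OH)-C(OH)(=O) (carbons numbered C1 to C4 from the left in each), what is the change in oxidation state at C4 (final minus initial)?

Before: C4 has 1 bond to C, 3 bonds to N → oxidation state +3.
After: C4 has 1 bond to C, 3 bonds to O → oxidation state +3.
Δ = +3 − (+3) = 0, so no net redox change at C4.

0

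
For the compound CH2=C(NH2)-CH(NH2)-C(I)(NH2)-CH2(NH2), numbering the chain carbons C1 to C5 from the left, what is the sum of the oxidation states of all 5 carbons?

Tallying each carbon's bonds:
C1: 2C, 2H → 0 − 2 = -2
C2: 3C, 1N → 0 + 1 = +1
C3: 2C, 1H, 1N → 0 − 1 + 1 = 0
C4: 2C, 1N, 1I → 0 + 1 + 1 = +2
C5: 1C, 2H, 1N → 0 − 2 + 1 = -1
Sum = -2 + 1 + 0 + 2 − 1 = 0.

0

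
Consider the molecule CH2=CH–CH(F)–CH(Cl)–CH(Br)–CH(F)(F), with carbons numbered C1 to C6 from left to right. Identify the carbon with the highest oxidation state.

Each bond to a more electronegative atom (O, N, halogen) counts +1, each bond to a less electronegative atom (H, metal, B, Si) counts −1, and each C–C bond counts 0. Tallying each carbon:
C1: 2C, 2H → 0 − 2 = -2
C2: 3C, 1H → 0 − 1 = -1
C3: 2C, 1H, 1F → 0 − 1 + 1 = 0
C4: 2C, 1H, 1Cl → 0 − 1 + 1 = 0
C5: 2C, 1H, 1Br → 0 − 1 + 1 = 0
C6: 1C, 1H, 2F → 0 − 1 + 2 = +1
The most oxidised carbon is C6 at +1.

C6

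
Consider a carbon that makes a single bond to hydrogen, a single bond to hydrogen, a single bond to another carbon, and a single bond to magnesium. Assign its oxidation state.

The carbon has one bond to C (0), one bond to Mg (-1), one bond to H (-1), one bond to H (-1).
Oxidation state = 0 − 1 − 1 − 1 = -3.

-3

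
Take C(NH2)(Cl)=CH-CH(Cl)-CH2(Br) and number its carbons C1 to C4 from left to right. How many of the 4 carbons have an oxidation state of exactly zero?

Each bond to a more electronegative atom (O, N, halogen) counts +1, each bond to a less electronegative atom (H, metal, B, Si) counts −1, and each C–C bond counts 0. Tallying each carbon:
C1: 2C, 1N, 1Cl → 0 + 1 + 1 = +2
C2: 3C, 1H → 0 − 1 = -1
C3: 2C, 1H, 1Cl → 0 − 1 + 1 = 0
C4: 1C, 2H, 1Br → 0 − 2 + 1 = -1
1 carbon (C3) meets the condition.

1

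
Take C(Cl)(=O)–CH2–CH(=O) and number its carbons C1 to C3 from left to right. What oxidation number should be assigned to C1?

+3

Each bond to a more electronegative atom (O, N, halogen) counts +1, each bond to a less electronegative atom (H, metal, B, Si) counts −1, and each C–C bond counts 0.
C1 has one bond to C (0), one bond to Cl (+1), a double bond to O (2×+1 = +2).
Oxidation state = 0 + 1 + 2 = +3.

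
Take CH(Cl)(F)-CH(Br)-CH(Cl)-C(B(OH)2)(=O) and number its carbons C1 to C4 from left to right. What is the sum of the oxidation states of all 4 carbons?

+2

Tallying each carbon's bonds:
C1: 1C, 1H, 1F, 1Cl → 0 − 1 + 1 + 1 = +1
C2: 2C, 1H, 1Br → 0 − 1 + 1 = 0
C3: 2C, 1H, 1Cl → 0 − 1 + 1 = 0
C4: 1C, 2O, 1B → 0 + 2 − 1 = +1
Sum = +1 + 0 + 0 + 1 = +2.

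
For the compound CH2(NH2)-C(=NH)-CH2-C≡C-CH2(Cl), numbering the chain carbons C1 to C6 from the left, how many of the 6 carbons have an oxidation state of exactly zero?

2

Count +1 for every bond to an atom more electronegative than carbon and −1 for every bond to one less electronegative; C–C bonds are 0. Tallying each carbon:
C1: 1C, 2H, 1N → 0 − 2 + 1 = -1
C2: 2C, 2N → 0 + 2 = +2
C3: 2C, 2H → 0 − 2 = -2
C4: 4C → 0 = 0
C5: 4C → 0 = 0
C6: 1C, 2H, 1Cl → 0 − 2 + 1 = -1
2 carbons (C4, C5) meet the condition.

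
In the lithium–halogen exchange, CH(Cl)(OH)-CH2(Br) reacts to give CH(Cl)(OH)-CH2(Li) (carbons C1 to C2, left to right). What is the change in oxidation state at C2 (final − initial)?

Before: C2 has 1 bond to C, 2 bonds to H, 1 bond to Br → oxidation state -1.
After: C2 has 1 bond to C, 2 bonds to H, 1 bond to Li → oxidation state -3.
Δ = -3 − (-1) = -2, so this is a reduction at C2.

-2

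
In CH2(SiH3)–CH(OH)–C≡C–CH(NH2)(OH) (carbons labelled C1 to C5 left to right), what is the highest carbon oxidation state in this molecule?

Each bond to a more electronegative atom (O, N, halogen) counts +1, each bond to a less electronegative atom (H, metal, B, Si) counts −1, and each C–C bond counts 0. Tallying each carbon:
C1: 1C, 2H, 1Si → 0 − 2 − 1 = -3
C2: 2C, 1H, 1O → 0 − 1 + 1 = 0
C3: 4C → 0 = 0
C4: 4C → 0 = 0
C5: 1C, 1H, 1O, 1N → 0 − 1 + 1 + 1 = +1
The highest value is +1.

+1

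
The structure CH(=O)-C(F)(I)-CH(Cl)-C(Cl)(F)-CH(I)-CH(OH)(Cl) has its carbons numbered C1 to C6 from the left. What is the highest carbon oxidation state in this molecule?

Tallying each carbon's bonds:
C1: 1C, 1H, 2O → 0 − 1 + 2 = +1
C2: 2C, 1F, 1I → 0 + 1 + 1 = +2
C3: 2C, 1H, 1Cl → 0 − 1 + 1 = 0
C4: 2C, 1F, 1Cl → 0 + 1 + 1 = +2
C5: 2C, 1H, 1I → 0 − 1 + 1 = 0
C6: 1C, 1H, 1O, 1Cl → 0 − 1 + 1 + 1 = +1
The highest value is +2.

+2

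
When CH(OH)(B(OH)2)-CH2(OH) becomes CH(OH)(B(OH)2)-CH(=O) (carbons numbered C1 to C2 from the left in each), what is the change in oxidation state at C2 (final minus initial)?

+2

Before: C2 has 1 bond to C, 2 bonds to H, 1 bond to O → oxidation state -1.
After: C2 has 1 bond to C, 1 bond to H, 2 bonds to O → oxidation state +1.
Δ = +1 − (-1) = +2, so this is an oxidation at C2.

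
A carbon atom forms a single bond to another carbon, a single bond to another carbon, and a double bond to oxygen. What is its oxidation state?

Assign +1 per bond to O/N/halogen, −1 per bond to H or an electropositive element, and 0 per bond to carbon.
The carbon has one bond to C (0), one bond to C (0), a double bond to O (2×+1 = +2).
Oxidation state = 0 + 0 + 2 = +2.

+2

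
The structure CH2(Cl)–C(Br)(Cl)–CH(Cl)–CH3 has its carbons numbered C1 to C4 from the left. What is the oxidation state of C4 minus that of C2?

-5

C4: 1C, 3H → 0 − 3 = -3
C2: 2C, 1Cl, 1Br → 0 + 1 + 1 = +2
Difference: -3 − (+2) = -5.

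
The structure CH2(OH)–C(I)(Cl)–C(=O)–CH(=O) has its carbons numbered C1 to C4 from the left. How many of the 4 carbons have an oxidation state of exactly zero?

Tallying each carbon's bonds:
C1: 1C, 2H, 1O → 0 − 2 + 1 = -1
C2: 2C, 1Cl, 1I → 0 + 1 + 1 = +2
C3: 2C, 2O → 0 + 2 = +2
C4: 1C, 1H, 2O → 0 − 1 + 2 = +1
0 carbons meet the condition.

0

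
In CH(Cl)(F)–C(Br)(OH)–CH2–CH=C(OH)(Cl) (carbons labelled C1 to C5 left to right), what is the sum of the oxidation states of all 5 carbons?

+2

Bonds to more-electronegative neighbours contribute +1 each, bonds to H or metals contribute −1 each, and C–C bonds contribute 0. Tallying each carbon:
C1: 1C, 1H, 1F, 1Cl → 0 − 1 + 1 + 1 = +1
C2: 2C, 1O, 1Br → 0 + 1 + 1 = +2
C3: 2C, 2H → 0 − 2 = -2
C4: 3C, 1H → 0 − 1 = -1
C5: 2C, 1O, 1Cl → 0 + 1 + 1 = +2
Sum = +1 + 2 − 2 − 1 + 2 = +2.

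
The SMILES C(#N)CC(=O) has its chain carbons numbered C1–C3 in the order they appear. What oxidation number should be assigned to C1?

C1 has one bond to C (0), a triple bond to N (3×+1 = +3).
Oxidation state = 0 + 3 = +3.

+3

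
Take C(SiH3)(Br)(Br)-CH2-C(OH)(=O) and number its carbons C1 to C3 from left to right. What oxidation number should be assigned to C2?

-2

C2 has one bond to C (0), one bond to C (0), one bond to H (-1), one bond to H (-1).
Oxidation state = 0 + 0 − 1 − 1 = -2.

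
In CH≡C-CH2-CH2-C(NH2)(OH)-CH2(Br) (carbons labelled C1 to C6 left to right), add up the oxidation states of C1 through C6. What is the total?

-4

Tallying each carbon's bonds:
C1: 3C, 1H → 0 − 1 = -1
C2: 4C → 0 = 0
C3: 2C, 2H → 0 − 2 = -2
C4: 2C, 2H → 0 − 2 = -2
C5: 2C, 1O, 1N → 0 + 1 + 1 = +2
C6: 1C, 2H, 1Br → 0 − 2 + 1 = -1
Sum = -1 + 0 − 2 − 2 + 2 − 1 = -4.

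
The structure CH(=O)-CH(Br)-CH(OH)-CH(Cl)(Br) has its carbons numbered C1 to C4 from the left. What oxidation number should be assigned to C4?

Assign +1 per bond to O/N/halogen, −1 per bond to H or an electropositive element, and 0 per bond to carbon.
C4 has one bond to C (0), one bond to H (-1), one bond to Cl (+1), one bond to Br (+1).
Oxidation state = 0 − 1 + 1 + 1 = +1.

+1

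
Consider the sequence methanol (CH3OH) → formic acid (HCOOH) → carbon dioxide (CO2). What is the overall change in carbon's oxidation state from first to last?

Carbon oxidation states along the series — methanol: -2, formic acid: +2, carbon dioxide: +4.
Net change = +4 − (-2) = +6.

+6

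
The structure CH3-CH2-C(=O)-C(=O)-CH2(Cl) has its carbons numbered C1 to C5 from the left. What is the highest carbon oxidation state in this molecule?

+2

Count +1 for every bond to an atom more electronegative than carbon and −1 for every bond to one less electronegative; C–C bonds are 0. Tallying each carbon:
C1: 1C, 3H → 0 − 3 = -3
C2: 2C, 2H → 0 − 2 = -2
C3: 2C, 2O → 0 + 2 = +2
C4: 2C, 2O → 0 + 2 = +2
C5: 1C, 2H, 1Cl → 0 − 2 + 1 = -1
The highest value is +2.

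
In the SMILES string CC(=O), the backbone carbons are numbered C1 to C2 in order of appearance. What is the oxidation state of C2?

Bonds to more-electronegative neighbours contribute +1 each, bonds to H or metals contribute −1 each, and C–C bonds contribute 0.
C2 has one bond to C (0), one bond to H (-1), a double bond to O (2×+1 = +2).
Oxidation state = 0 − 1 + 2 = +1.

+1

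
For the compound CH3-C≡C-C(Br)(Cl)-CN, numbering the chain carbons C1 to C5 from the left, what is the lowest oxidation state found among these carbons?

-3

Tallying each carbon's bonds:
C1: 1C, 3H → 0 − 3 = -3
C2: 4C → 0 = 0
C3: 4C → 0 = 0
C4: 2C, 1Cl, 1Br → 0 + 1 + 1 = +2
C5: 1C, 3N → 0 + 3 = +3
The lowest value is -3.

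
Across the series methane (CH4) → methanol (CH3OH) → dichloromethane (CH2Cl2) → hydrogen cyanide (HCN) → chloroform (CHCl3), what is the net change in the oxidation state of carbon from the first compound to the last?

+6

Carbon oxidation states along the series — methane: -4, methanol: -2, dichloromethane: 0, hydrogen cyanide: +2, chloroform: +2.
Net change = +2 − (-4) = +6.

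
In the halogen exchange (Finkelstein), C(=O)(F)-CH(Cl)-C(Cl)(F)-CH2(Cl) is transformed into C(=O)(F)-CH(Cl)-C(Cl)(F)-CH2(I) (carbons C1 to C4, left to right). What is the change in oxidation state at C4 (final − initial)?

0

Before: C4 has 1 bond to C, 2 bonds to H, 1 bond to Cl → oxidation state -1.
After: C4 has 1 bond to C, 2 bonds to H, 1 bond to I → oxidation state -1.
Δ = -1 − (-1) = 0, so no net redox change at C4.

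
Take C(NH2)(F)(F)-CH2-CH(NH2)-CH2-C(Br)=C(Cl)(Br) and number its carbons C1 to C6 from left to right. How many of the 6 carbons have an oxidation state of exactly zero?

Tallying each carbon's bonds:
C1: 1C, 1N, 2F → 0 + 1 + 2 = +3
C2: 2C, 2H → 0 − 2 = -2
C3: 2C, 1H, 1N → 0 − 1 + 1 = 0
C4: 2C, 2H → 0 − 2 = -2
C5: 3C, 1Br → 0 + 1 = +1
C6: 2C, 1Cl, 1Br → 0 + 1 + 1 = +2
1 carbon (C3) meets the condition.

1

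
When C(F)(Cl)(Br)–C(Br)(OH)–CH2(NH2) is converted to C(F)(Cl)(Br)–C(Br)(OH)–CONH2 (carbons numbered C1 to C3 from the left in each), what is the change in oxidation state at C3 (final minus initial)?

+4

Before: C3 has 1 bond to C, 2 bonds to H, 1 bond to N → oxidation state -1.
After: C3 has 1 bond to C, 2 bonds to O, 1 bond to N → oxidation state +3.
Δ = +3 − (-1) = +4, so this is an oxidation at C3.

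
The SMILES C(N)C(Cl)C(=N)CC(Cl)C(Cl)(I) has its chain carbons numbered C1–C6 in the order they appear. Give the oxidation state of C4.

-2

C4 has one bond to C (0), one bond to C (0), one bond to H (-1), one bond to H (-1).
Oxidation state = 0 + 0 − 1 − 1 = -2.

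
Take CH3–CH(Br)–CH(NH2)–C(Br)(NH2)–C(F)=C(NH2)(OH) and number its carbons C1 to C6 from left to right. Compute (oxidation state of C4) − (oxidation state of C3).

C4: 2C, 1N, 1Br → 0 + 1 + 1 = +2
C3: 2C, 1H, 1N → 0 − 1 + 1 = 0
Difference: +2 − (0) = +2.

+2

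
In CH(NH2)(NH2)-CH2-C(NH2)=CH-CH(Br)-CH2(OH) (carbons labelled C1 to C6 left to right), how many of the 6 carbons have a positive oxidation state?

2

Tallying each carbon's bonds:
C1: 1C, 1H, 2N → 0 − 1 + 2 = +1
C2: 2C, 2H → 0 − 2 = -2
C3: 3C, 1N → 0 + 1 = +1
C4: 3C, 1H → 0 − 1 = -1
C5: 2C, 1H, 1Br → 0 − 1 + 1 = 0
C6: 1C, 2H, 1O → 0 − 2 + 1 = -1
2 carbons (C1, C3) meet the condition.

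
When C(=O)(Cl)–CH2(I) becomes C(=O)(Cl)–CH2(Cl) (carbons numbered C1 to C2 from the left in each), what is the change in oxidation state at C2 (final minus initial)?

Before: C2 has 1 bond to C, 2 bonds to H, 1 bond to I → oxidation state -1.
After: C2 has 1 bond to C, 2 bonds to H, 1 bond to Cl → oxidation state -1.
Δ = -1 − (-1) = 0, so no net redox change at C2.

0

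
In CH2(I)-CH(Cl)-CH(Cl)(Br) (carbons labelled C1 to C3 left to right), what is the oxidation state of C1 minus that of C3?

-2

C1: 1C, 2H, 1I → 0 − 2 + 1 = -1
C3: 1C, 1H, 1Cl, 1Br → 0 − 1 + 1 + 1 = +1
Difference: -1 − (+1) = -2.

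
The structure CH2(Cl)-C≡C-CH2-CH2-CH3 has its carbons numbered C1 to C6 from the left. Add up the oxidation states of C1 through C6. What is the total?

Bonds to more-electronegative neighbours contribute +1 each, bonds to H or metals contribute −1 each, and C–C bonds contribute 0. Tallying each carbon:
C1: 1C, 2H, 1Cl → 0 − 2 + 1 = -1
C2: 4C → 0 = 0
C3: 4C → 0 = 0
C4: 2C, 2H → 0 − 2 = -2
C5: 2C, 2H → 0 − 2 = -2
C6: 1C, 3H → 0 − 3 = -3
Sum = -1 + 0 + 0 − 2 − 2 − 3 = -8.

-8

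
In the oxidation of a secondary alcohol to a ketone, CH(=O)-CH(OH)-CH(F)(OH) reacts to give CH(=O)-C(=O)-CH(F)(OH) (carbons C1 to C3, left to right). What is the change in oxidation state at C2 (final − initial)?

+2

Before: C2 has 2 bonds to C, 1 bond to H, 1 bond to O → oxidation state 0.
After: C2 has 2 bonds to C, 2 bonds to O → oxidation state +2.
Δ = +2 − (0) = +2, so this is an oxidation at C2.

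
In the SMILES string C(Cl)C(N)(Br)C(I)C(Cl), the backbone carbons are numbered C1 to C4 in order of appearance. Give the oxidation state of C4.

-1

C4 has one bond to C (0), one bond to Cl (+1), one bond to H (-1), one bond to H (-1).
Oxidation state = 0 + 1 − 1 − 1 = -1.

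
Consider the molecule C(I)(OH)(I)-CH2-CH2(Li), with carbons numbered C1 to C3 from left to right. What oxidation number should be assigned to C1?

+3

Assign +1 per bond to O/N/halogen, −1 per bond to H or an electropositive element, and 0 per bond to carbon.
C1 has one bond to C (0), one bond to I (+1), one bond to O (+1), one bond to I (+1).
Oxidation state = 0 + 1 + 1 + 1 = +3.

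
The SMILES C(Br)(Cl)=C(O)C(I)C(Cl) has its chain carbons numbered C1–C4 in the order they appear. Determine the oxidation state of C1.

C1 has a double bond to C (2×0 = 0), one bond to Br (+1), one bond to Cl (+1).
Oxidation state = 0 + 1 + 1 = +2.

+2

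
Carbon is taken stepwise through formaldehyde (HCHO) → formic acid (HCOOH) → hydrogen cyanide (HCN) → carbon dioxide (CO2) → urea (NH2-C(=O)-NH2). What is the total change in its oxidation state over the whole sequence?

+4

Carbon oxidation states along the series — formaldehyde: 0, formic acid: +2, hydrogen cyanide: +2, carbon dioxide: +4, urea: +4.
Net change = +4 − (0) = +4.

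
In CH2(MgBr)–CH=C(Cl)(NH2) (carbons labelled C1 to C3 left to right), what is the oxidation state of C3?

+2

C3 has a double bond to C (2×0 = 0), one bond to Cl (+1), one bond to N (+1).
Oxidation state = 0 + 1 + 1 = +2.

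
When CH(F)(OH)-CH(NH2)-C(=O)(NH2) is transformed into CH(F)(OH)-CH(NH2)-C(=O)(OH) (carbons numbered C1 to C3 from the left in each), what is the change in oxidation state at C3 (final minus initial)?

0

Before: C3 has 1 bond to C, 2 bonds to O, 1 bond to N → oxidation state +3.
After: C3 has 1 bond to C, 3 bonds to O → oxidation state +3.
Δ = +3 − (+3) = 0, so no net redox change at C3.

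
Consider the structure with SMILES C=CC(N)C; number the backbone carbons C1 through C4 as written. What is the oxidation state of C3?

Bonds to more-electronegative neighbours contribute +1 each, bonds to H or metals contribute −1 each, and C–C bonds contribute 0.
C3 has one bond to C (0), one bond to C (0), one bond to N (+1), one bond to H (-1).
Oxidation state = 0 + 0 + 1 − 1 = 0.

0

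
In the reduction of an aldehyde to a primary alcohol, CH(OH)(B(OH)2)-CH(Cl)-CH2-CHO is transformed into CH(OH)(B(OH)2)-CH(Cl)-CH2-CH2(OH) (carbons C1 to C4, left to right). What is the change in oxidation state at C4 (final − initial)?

Before: C4 has 1 bond to C, 1 bond to H, 2 bonds to O → oxidation state +1.
After: C4 has 1 bond to C, 2 bonds to H, 1 bond to O → oxidation state -1.
Δ = -1 − (+1) = -2, so this is a reduction at C4.

-2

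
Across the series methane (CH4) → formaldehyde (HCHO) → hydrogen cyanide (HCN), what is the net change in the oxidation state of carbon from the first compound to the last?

Carbon oxidation states along the series — methane: -4, formaldehyde: 0, hydrogen cyanide: +2.
Net change = +2 − (-4) = +6.

+6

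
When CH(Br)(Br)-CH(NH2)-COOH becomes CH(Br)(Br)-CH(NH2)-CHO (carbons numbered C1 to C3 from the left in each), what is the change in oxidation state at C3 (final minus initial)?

-2

Before: C3 has 1 bond to C, 3 bonds to O → oxidation state +3.
After: C3 has 1 bond to C, 1 bond to H, 2 bonds to O → oxidation state +1.
Δ = +1 − (+3) = -2, so this is a reduction at C3.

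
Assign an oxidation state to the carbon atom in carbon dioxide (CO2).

The carbon has a double bond to O (2×+1 = +2), a double bond to O (2×+1 = +2).
Oxidation state = +2 + 2 = +4.

+4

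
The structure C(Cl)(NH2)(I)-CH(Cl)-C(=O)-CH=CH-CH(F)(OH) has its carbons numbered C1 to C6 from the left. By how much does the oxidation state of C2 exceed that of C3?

-2

C2: 2C, 1H, 1Cl → 0 − 1 + 1 = 0
C3: 2C, 2O → 0 + 2 = +2
Difference: 0 − (+2) = -2.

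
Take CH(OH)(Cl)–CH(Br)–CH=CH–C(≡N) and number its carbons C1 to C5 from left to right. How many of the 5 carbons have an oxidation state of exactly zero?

1

Tallying each carbon's bonds:
C1: 1C, 1H, 1O, 1Cl → 0 − 1 + 1 + 1 = +1
C2: 2C, 1H, 1Br → 0 − 1 + 1 = 0
C3: 3C, 1H → 0 − 1 = -1
C4: 3C, 1H → 0 − 1 = -1
C5: 1C, 3N → 0 + 3 = +3
1 carbon (C2) meets the condition.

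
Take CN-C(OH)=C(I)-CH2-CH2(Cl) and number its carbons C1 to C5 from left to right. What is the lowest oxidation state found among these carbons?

Tallying each carbon's bonds:
C1: 1C, 3N → 0 + 3 = +3
C2: 3C, 1O → 0 + 1 = +1
C3: 3C, 1I → 0 + 1 = +1
C4: 2C, 2H → 0 − 2 = -2
C5: 1C, 2H, 1Cl → 0 − 2 + 1 = -1
The lowest value is -2.

-2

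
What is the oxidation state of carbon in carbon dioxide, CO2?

Bonds to more-electronegative neighbours contribute +1 each, bonds to H or metals contribute −1 each, and C–C bonds contribute 0.
The carbon has a double bond to O (2×+1 = +2), a double bond to O (2×+1 = +2).
Oxidation state = +2 + 2 = +4.

+4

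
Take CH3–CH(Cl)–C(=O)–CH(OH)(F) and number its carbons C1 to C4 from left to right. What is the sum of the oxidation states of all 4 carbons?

0

Tallying each carbon's bonds:
C1: 1C, 3H → 0 − 3 = -3
C2: 2C, 1H, 1Cl → 0 − 1 + 1 = 0
C3: 2C, 2O → 0 + 2 = +2
C4: 1C, 1H, 1O, 1F → 0 − 1 + 1 + 1 = +1
Sum = -3 + 0 + 2 + 1 = 0.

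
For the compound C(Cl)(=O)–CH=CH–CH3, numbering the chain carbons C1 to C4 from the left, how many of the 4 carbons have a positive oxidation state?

1

Tallying each carbon's bonds:
C1: 1C, 2O, 1Cl → 0 + 2 + 1 = +3
C2: 3C, 1H → 0 − 1 = -1
C3: 3C, 1H → 0 − 1 = -1
C4: 1C, 3H → 0 − 3 = -3
1 carbon (C1) meets the condition.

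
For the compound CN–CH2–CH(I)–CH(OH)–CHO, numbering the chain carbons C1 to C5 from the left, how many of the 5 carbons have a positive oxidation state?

Tallying each carbon's bonds:
C1: 1C, 3N → 0 + 3 = +3
C2: 2C, 2H → 0 − 2 = -2
C3: 2C, 1H, 1I → 0 − 1 + 1 = 0
C4: 2C, 1H, 1O → 0 − 1 + 1 = 0
C5: 1C, 1H, 2O → 0 − 1 + 2 = +1
2 carbons (C1, C5) meet the condition.

2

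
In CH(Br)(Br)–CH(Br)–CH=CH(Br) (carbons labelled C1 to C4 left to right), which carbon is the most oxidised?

C1

Each bond to a more electronegative atom (O, N, halogen) counts +1, each bond to a less electronegative atom (H, metal, B, Si) counts −1, and each C–C bond counts 0. Tallying each carbon:
C1: 1C, 1H, 2Br → 0 − 1 + 2 = +1
C2: 2C, 1H, 1Br → 0 − 1 + 1 = 0
C3: 3C, 1H → 0 − 1 = -1
C4: 2C, 1H, 1Br → 0 − 1 + 1 = 0
The most oxidised carbon is C1 at +1.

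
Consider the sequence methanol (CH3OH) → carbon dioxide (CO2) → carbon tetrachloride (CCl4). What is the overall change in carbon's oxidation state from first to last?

Carbon oxidation states along the series — methanol: -2, carbon dioxide: +4, carbon tetrachloride: +4.
Net change = +4 − (-2) = +6.

+6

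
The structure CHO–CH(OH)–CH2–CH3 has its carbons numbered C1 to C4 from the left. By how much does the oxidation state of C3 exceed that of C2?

-2

C3: 2C, 2H → 0 − 2 = -2
C2: 2C, 1H, 1O → 0 − 1 + 1 = 0
Difference: -2 − (0) = -2.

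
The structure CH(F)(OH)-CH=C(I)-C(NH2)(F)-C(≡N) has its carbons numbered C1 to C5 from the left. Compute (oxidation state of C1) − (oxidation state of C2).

C1: 1C, 1H, 1O, 1F → 0 − 1 + 1 + 1 = +1
C2: 3C, 1H → 0 − 1 = -1
Difference: +1 − (-1) = +2.

+2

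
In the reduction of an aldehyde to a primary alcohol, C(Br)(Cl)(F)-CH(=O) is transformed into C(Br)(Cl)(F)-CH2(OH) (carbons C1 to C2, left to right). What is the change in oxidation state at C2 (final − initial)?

-2

Before: C2 has 1 bond to C, 1 bond to H, 2 bonds to O → oxidation state +1.
After: C2 has 1 bond to C, 2 bonds to H, 1 bond to O → oxidation state -1.
Δ = -1 − (+1) = -2, so this is a reduction at C2.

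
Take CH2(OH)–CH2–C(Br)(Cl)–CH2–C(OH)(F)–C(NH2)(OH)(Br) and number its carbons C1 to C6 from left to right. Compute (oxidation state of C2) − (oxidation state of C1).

C2: 2C, 2H → 0 − 2 = -2
C1: 1C, 2H, 1O → 0 − 2 + 1 = -1
Difference: -2 − (-1) = -1.

-1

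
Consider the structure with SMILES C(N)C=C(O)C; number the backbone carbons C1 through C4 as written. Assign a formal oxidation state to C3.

C3 has a double bond to C (2×0 = 0), one bond to C (0), one bond to O (+1).
Oxidation state = 0 + 0 + 1 = +1.

+1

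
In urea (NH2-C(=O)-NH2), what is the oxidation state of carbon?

+4

The carbon has one bond to N (+1), a double bond to O (2×+1 = +2), one bond to N (+1).
Oxidation state = +1 + 2 + 1 = +4.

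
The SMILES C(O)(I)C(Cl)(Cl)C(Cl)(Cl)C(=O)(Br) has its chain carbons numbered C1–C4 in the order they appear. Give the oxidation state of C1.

+1

Assign +1 per bond to O/N/halogen, −1 per bond to H or an electropositive element, and 0 per bond to carbon.
C1 has one bond to C (0), one bond to O (+1), one bond to I (+1), one bond to H (-1).
Oxidation state = 0 + 1 + 1 − 1 = +1.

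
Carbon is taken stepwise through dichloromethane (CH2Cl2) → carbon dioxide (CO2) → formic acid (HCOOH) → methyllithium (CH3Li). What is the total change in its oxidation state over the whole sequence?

-4

Carbon oxidation states along the series — dichloromethane: 0, carbon dioxide: +4, formic acid: +2, methyllithium: -4.
Net change = -4 − (0) = -4.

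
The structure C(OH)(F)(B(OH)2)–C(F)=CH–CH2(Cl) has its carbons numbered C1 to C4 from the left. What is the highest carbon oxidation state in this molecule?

Tallying each carbon's bonds:
C1: 1C, 1O, 1F, 1B → 0 + 1 + 1 − 1 = +1
C2: 3C, 1F → 0 + 1 = +1
C3: 3C, 1H → 0 − 1 = -1
C4: 1C, 2H, 1Cl → 0 − 2 + 1 = -1
The highest value is +1.

+1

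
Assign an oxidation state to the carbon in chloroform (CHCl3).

+2

The carbon has one bond to H (-1), one bond to Cl (+1), one bond to Cl (+1), one bond to Cl (+1).
Oxidation state = -1 + 1 + 1 + 1 = +2.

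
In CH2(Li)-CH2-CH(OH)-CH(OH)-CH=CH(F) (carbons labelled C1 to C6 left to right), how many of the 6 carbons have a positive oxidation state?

Count +1 for every bond to an atom more electronegative than carbon and −1 for every bond to one less electronegative; C–C bonds are 0. Tallying each carbon:
C1: 1C, 2H, 1Li → 0 − 2 − 1 = -3
C2: 2C, 2H → 0 − 2 = -2
C3: 2C, 1H, 1O → 0 − 1 + 1 = 0
C4: 2C, 1H, 1O → 0 − 1 + 1 = 0
C5: 3C, 1H → 0 − 1 = -1
C6: 2C, 1H, 1F → 0 − 1 + 1 = 0
0 carbons meet the condition.

0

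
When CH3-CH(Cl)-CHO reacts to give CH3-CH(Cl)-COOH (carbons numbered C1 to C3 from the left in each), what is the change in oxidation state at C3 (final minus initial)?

+2

Before: C3 has 1 bond to C, 1 bond to H, 2 bonds to O → oxidation state +1.
After: C3 has 1 bond to C, 3 bonds to O → oxidation state +3.
Δ = +3 − (+1) = +2, so this is an oxidation at C3.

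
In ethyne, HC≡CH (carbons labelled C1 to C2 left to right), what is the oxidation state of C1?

-1

C1 has one bond to H (-1), a triple bond to C (3×0 = 0).
Oxidation state = -1 + 0 = -1.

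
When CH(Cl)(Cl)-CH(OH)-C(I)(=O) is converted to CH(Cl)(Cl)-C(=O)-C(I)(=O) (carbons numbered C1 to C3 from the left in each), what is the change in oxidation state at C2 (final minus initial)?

+2

Before: C2 has 2 bonds to C, 1 bond to H, 1 bond to O → oxidation state 0.
After: C2 has 2 bonds to C, 2 bonds to O → oxidation state +2.
Δ = +2 − (0) = +2, so this is an oxidation at C2.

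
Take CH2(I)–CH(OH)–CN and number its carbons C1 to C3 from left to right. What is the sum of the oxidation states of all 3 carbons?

Tallying each carbon's bonds:
C1: 1C, 2H, 1I → 0 − 2 + 1 = -1
C2: 2C, 1H, 1O → 0 − 1 + 1 = 0
C3: 1C, 3N → 0 + 3 = +3
Sum = -1 + 0 + 3 = +2.

+2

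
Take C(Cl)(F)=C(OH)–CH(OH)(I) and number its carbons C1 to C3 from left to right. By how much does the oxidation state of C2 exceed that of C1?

-1

C2: 3C, 1O → 0 + 1 = +1
C1: 2C, 1F, 1Cl → 0 + 1 + 1 = +2
Difference: +1 − (+2) = -1.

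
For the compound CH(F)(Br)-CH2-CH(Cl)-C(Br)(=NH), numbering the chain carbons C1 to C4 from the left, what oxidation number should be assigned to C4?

Each bond to a more electronegative atom (O, N, halogen) counts +1, each bond to a less electronegative atom (H, metal, B, Si) counts −1, and each C–C bond counts 0.
C4 has one bond to C (0), one bond to Br (+1), a double bond to N (2×+1 = +2).
Oxidation state = 0 + 1 + 2 = +3.

+3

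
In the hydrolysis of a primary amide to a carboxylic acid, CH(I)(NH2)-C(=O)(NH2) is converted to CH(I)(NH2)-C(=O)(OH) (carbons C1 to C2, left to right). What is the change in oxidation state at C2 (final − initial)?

Before: C2 has 1 bond to C, 2 bonds to O, 1 bond to N → oxidation state +3.
After: C2 has 1 bond to C, 3 bonds to O → oxidation state +3.
Δ = +3 − (+3) = 0, so no net redox change at C2.

0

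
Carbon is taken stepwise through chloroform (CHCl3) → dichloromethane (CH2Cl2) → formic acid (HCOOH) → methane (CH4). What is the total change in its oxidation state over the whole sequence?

-6

Carbon oxidation states along the series — chloroform: +2, dichloromethane: 0, formic acid: +2, methane: -4.
Net change = -4 − (+2) = -6.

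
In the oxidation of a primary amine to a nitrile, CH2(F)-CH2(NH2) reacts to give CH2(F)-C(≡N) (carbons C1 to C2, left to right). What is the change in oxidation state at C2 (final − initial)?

Before: C2 has 1 bond to C, 2 bonds to H, 1 bond to N → oxidation state -1.
After: C2 has 1 bond to C, 3 bonds to N → oxidation state +3.
Δ = +3 − (-1) = +4, so this is an oxidation at C2.

+4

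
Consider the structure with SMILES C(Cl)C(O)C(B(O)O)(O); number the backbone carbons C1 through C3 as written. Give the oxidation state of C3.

-1

Bonds to more-electronegative neighbours contribute +1 each, bonds to H or metals contribute −1 each, and C–C bonds contribute 0.
C3 has one bond to C (0), one bond to H (-1), one bond to B (-1), one bond to O (+1).
Oxidation state = 0 − 1 − 1 + 1 = -1.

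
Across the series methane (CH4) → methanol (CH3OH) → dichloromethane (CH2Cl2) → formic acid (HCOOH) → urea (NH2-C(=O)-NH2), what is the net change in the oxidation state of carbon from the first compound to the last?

+8

Carbon oxidation states along the series — methane: -4, methanol: -2, dichloromethane: 0, formic acid: +2, urea: +4.
Net change = +4 − (-4) = +8.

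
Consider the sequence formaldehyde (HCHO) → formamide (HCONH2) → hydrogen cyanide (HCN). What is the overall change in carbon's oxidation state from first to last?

Carbon oxidation states along the series — formaldehyde: 0, formamide: +2, hydrogen cyanide: +2.
Net change = +2 − (0) = +2.

+2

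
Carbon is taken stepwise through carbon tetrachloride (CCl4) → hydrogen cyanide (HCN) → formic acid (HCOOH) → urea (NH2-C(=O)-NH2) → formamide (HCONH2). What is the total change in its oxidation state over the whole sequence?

-2

Carbon oxidation states along the series — carbon tetrachloride: +4, hydrogen cyanide: +2, formic acid: +2, urea: +4, formamide: +2.
Net change = +2 − (+4) = -2.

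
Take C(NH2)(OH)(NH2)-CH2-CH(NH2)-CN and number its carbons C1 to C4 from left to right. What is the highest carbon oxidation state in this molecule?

+3

Tallying each carbon's bonds:
C1: 1C, 1O, 2N → 0 + 1 + 2 = +3
C2: 2C, 2H → 0 − 2 = -2
C3: 2C, 1H, 1N → 0 − 1 + 1 = 0
C4: 1C, 3N → 0 + 3 = +3
The highest value is +3.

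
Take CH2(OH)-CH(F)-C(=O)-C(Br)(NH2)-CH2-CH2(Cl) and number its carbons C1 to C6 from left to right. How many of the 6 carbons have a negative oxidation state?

3

Tallying each carbon's bonds:
C1: 1C, 2H, 1O → 0 − 2 + 1 = -1
C2: 2C, 1H, 1F → 0 − 1 + 1 = 0
C3: 2C, 2O → 0 + 2 = +2
C4: 2C, 1N, 1Br → 0 + 1 + 1 = +2
C5: 2C, 2H → 0 − 2 = -2
C6: 1C, 2H, 1Cl → 0 − 2 + 1 = -1
3 carbons (C1, C5, C6) meet the condition.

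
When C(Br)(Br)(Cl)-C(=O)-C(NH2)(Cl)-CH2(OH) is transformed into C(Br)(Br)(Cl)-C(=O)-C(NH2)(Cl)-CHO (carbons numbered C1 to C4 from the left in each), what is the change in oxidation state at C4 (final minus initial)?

+2

Before: C4 has 1 bond to C, 2 bonds to H, 1 bond to O → oxidation state -1.
After: C4 has 1 bond to C, 1 bond to H, 2 bonds to O → oxidation state +1.
Δ = +1 − (-1) = +2, so this is an oxidation at C4.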